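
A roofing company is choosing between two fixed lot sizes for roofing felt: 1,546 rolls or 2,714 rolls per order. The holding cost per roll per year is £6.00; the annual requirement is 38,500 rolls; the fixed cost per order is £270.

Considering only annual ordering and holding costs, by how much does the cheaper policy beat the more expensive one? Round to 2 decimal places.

For each Q, cost = (D/Q)·S + (Q/2)·H.
TC(1,546) = (38,500/1,546)×270 + (1,546/2)×6 = £11,361.80
TC(2,714) = (38,500/2,714)×270 + (2,714/2)×6 = £11,972.14
Lots of 1,546 are cheaper by £610.34.

£610.34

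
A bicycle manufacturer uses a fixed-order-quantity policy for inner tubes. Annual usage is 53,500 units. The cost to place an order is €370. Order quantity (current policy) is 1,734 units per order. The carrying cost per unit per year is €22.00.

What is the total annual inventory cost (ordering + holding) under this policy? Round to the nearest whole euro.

Ordering: D/Q × S = 53,500/1,734 × €370 = €11,415.80
Holding:  Q/2 × H = 1,734/2 × €22 = €19,074.00
Total = €11,415.80 + €19,074.00 = €30,489.80

€30,490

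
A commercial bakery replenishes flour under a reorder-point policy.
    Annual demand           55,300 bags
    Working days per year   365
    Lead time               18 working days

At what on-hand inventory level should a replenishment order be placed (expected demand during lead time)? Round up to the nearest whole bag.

2,728 bags

Daily demand d = 55,300 / 365 = 151.507 bags/day
Demand during lead time = 151.507 × 18 = 2,727.12
Reorder point = 2,727.12 → round up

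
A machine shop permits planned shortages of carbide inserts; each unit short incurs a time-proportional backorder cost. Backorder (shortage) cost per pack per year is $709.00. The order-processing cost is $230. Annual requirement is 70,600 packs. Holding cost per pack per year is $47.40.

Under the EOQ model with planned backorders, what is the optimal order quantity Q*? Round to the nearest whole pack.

855 packs

Basic EOQ = √(2·70,600·230/47.4) = 827.736
Backorder adjustment √((H+b)/b) = √((47.4+709)/709) = 1.0329
Q* = 827.736 × 1.0329 ≈ 854.96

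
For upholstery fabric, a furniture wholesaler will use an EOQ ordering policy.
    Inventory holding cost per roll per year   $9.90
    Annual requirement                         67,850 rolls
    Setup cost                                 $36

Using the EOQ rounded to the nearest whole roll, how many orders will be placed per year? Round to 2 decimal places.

96.65 orders per year

EOQ = √(2DS/H) = √(2 × 67,850 × 36 / 9.9)
    = √(493,454.55) ≈ 702.46 → Q = 702
Orders per year = D/Q = 67,850 / 702 = 96.652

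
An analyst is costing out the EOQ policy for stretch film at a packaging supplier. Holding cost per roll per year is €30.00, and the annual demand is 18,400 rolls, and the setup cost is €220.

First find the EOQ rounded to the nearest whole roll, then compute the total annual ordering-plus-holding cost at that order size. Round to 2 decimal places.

€15,584.61

Optimal lot size Q* = (2 × 18,400 × €220 / €30)^½ ≈ 519.49 → Q = 519 rolls
Orders/yr = 18,400/519 = 35.453; ordering cost = 35.453 × €220 = €7,799.61
Average inventory = 519/2 = 259.5; holding cost = 259.5 × €30 = €7,785.00
Total = €7,799.61 + €7,785.00 = €15,584.61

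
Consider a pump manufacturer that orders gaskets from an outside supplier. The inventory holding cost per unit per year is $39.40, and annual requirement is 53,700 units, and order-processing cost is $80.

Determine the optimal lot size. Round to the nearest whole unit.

Optimal lot size Q* = (2 × 53,700 × $80 / $39.4)^½ ≈ 466.98

467 units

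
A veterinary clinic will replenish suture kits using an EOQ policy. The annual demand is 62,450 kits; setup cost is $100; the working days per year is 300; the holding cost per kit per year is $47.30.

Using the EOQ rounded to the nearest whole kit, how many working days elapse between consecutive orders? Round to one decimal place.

Optimal lot size Q* = (2 × 62,450 × $100 / $47.3)^½ ≈ 513.87 → Q = 514 kits
T = Q/D × 300 days = 514/62,450 × 300 = 2.469 days

2.5 days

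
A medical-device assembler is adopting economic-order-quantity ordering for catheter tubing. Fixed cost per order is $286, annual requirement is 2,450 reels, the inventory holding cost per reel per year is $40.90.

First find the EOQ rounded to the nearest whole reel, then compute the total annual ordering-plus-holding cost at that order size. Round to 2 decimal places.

$7,570.82

Q* = √(2·D·S / H) = √(2·2,450·286 / 40.9) = √34,264.1 ≈ 185.11 → Q = 185 reels
Annual ordering cost = (D/Q)·S = (2,450/185) × 286 = $3,787.57
Annual holding cost  = (Q/2)·H = (185/2) × 40.9 = $3,783.25
Total = $3,787.57 + $3,783.25 = $7,570.82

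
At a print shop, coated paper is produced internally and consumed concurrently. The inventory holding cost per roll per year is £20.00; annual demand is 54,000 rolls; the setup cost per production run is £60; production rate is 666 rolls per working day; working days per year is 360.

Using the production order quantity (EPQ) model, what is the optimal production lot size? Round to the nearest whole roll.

647 rolls

d = 54,000/360 = 150.0000 rolls/day;  effective holding cost H(1 − d/p) = 20·(1 − 150.0000/666) = 15.49550
Q* = √(2DS / H_eff) = √(2·54,000·60 / 15.49550) ≈ 646.67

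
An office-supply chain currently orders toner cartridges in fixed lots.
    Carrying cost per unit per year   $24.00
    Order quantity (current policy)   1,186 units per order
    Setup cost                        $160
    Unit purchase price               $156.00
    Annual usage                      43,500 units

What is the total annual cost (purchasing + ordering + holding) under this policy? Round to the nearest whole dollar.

$6,806,100

Annual ordering cost = (D/Q)·S = (43,500/1,186) × 160 = $5,868.47
Annual holding cost  = (Q/2)·H = (1,186/2) × 24 = $14,232.00
Purchase cost = D·C = 43,500 × 156 = $6,786,000.00
Total = $5,868.47 + $14,232.00 + $6,786,000.00 = $6,806,100.47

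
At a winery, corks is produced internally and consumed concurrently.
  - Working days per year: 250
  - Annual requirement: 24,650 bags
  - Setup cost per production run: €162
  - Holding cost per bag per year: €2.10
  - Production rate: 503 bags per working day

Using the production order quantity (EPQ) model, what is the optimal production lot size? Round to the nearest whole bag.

Daily demand d = 24,650/250 = 98.600; p = 503; 1 − d/p = 0.80398
EPQ = √(2DS / (H(1 − d/p)))
    = √(2 × 24,650 × 162 / (2.1 × 0.80398)) ≈ 2,174.95

2,175 bags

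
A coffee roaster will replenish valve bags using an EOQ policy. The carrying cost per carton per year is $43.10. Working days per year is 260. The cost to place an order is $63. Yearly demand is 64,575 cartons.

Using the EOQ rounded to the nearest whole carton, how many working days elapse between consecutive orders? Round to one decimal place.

Q* = √(2·D·S / H) = √(2·64,575·63 / 43.1) = √188,780.7 ≈ 434.49 → Q = 434 cartons
Cycle time = (working days × Q)/D = (260 × 434) / 64,575 = 1.747 days

1.7 days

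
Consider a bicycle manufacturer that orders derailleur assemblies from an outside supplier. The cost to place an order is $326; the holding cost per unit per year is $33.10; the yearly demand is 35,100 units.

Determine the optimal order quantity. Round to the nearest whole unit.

Q* = √(2·D·S / H) = √(2·35,100·326 / 33.1) = √691,395.8 ≈ 831.50

832 units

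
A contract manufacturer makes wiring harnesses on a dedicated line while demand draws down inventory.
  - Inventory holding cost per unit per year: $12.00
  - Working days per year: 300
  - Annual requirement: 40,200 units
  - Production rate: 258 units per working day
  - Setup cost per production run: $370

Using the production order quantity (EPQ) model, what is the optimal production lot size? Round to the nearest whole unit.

Daily demand d = 40,200/300 = 134.000; p = 258; 1 − d/p = 0.48062
EPQ = √(2DS / (H(1 − d/p)))
    = √(2 × 40,200 × 370 / (12 × 0.48062)) ≈ 2,271.11

2,271 units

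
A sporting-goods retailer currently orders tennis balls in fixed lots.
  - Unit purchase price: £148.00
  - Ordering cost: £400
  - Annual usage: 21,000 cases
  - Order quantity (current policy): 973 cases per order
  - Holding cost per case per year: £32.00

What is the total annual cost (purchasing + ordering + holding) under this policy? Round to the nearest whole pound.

Annual ordering cost = (D/Q)·S = (21,000/973) × 400 = £8,633.09
Annual holding cost  = (Q/2)·H = (973/2) × 32 = £15,568.00
Purchase cost = D·C = 21,000 × 148 = £3,108,000.00
Total = £8,633.09 + £15,568.00 + £3,108,000.00 = £3,132,201.09

£3,132,201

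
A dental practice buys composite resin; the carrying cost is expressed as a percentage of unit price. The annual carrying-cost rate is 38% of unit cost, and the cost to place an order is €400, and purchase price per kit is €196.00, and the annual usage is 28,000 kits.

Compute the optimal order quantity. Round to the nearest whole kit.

Carrying cost H = €196 × 38% = €74.4800/kit/yr
EOQ = √(2DS/H) = √(2 × 28,000 × 400 / 74.48)
    = √(300,751.88) ≈ 548.41

548 kits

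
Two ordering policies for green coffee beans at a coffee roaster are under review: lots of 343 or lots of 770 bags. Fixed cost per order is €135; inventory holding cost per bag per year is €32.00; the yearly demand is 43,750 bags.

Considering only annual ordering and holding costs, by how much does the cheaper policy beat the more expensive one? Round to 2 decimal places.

Annual cost at Q: ordering D·S/Q plus holding Q·H/2.
TC(343) = (43,750/343)×135 + (343/2)×32 = €22,707.39
TC(770) = (43,750/770)×135 + (770/2)×32 = €19,990.45
Lots of 770 are cheaper by €2,716.93.

€2,716.93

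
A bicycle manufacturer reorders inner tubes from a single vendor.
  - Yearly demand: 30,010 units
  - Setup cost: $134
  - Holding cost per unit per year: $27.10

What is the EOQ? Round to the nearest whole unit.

Q* = √(2·D·S / H) = √(2·30,010·134 / 27.1) = √296,777.9 ≈ 544.77

545 units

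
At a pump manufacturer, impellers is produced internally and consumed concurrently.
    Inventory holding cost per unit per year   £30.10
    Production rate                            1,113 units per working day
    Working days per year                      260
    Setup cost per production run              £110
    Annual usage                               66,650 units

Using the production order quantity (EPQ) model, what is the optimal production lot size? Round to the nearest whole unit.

d = 66,650/260 = 256.3462 units/day;  effective holding cost H(1 − d/p) = 30.1·(1 − 256.3462/1113) = 23.16737
Q* = √(2DS / H_eff) = √(2·66,650·110 / 23.16737) ≈ 795.56

796 units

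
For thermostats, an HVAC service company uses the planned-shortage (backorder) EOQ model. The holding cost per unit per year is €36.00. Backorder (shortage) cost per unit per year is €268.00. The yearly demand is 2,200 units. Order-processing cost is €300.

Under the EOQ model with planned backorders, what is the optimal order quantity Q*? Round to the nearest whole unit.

204 units

Q* = √(2DS/H) · √((H + b)/b)
   = √(2 × 2,200 × 300 / 36) · √((36 + 268) / 268)
   = 191.485 × 1.0650 ≈ 203.94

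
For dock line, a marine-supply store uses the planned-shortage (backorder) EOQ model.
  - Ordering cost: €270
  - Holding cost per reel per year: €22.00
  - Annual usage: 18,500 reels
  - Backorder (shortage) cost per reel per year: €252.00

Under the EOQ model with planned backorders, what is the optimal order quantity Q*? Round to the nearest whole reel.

703 reels

Basic EOQ = √(2·18,500·270/22) = 673.863
Backorder adjustment √((H+b)/b) = √((22+252)/252) = 1.0427
Q* = 673.863 × 1.0427 ≈ 702.66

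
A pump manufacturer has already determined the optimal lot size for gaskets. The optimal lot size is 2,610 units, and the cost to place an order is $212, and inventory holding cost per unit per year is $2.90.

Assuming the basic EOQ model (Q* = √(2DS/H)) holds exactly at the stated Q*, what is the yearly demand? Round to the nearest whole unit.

Since Q* = (2DS/H)^½, squaring gives Q*²·H = 2DS.
D = Q²H / (2S) = 2,610² × 2.9 / (2 × 212) = 46,592.19

46,592 units per year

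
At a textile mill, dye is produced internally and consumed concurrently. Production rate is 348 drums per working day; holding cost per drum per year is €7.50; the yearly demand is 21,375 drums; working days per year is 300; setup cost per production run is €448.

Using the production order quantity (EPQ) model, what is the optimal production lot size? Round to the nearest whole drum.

1,792 drums

Daily demand d = 21,375/300 = 71.250; p = 348; 1 − d/p = 0.79526
EPQ = √(2DS / (H(1 − d/p)))
    = √(2 × 21,375 × 448 / (7.5 × 0.79526)) ≈ 1,791.93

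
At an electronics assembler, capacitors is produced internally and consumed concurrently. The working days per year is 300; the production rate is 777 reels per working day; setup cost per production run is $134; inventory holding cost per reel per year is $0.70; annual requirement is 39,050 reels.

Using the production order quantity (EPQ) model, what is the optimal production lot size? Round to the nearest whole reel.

Daily demand d = 39,050/300 = 130.167; p = 777; 1 − d/p = 0.83248
EPQ = √(2DS / (H(1 − d/p)))
    = √(2 × 39,050 × 134 / (0.7 × 0.83248)) ≈ 4,237.83

4,238 reels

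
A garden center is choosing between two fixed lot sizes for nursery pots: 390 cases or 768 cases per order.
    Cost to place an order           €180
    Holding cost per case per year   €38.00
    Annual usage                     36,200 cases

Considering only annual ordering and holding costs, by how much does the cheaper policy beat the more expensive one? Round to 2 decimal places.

€1,041.32

TC(Q) = (D/Q)S + (Q/2)H
TC(390) = (36,200/390)×180 + (390/2)×38 = €24,117.69
TC(768) = (36,200/768)×180 + (768/2)×38 = €23,076.38
|ΔTC| = |€24,117.69 − €23,076.38| = €1,041.32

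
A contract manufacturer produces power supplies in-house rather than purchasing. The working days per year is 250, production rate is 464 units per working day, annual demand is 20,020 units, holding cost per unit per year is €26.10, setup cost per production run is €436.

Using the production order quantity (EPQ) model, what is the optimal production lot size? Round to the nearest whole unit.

899 units

d = 20,020/250 = 80.0800 units/day;  effective holding cost H(1 − d/p) = 26.1·(1 − 80.0800/464) = 21.59550
Q* = √(2DS / H_eff) = √(2·20,020·436 / 21.59550) ≈ 899.10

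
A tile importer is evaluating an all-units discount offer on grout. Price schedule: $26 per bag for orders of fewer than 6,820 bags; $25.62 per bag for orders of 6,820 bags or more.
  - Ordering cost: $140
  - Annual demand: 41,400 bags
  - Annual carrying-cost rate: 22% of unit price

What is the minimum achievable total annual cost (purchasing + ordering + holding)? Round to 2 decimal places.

H₁ = 22%×$26 = $5.7200;  H₂ = 22%×$25.62 = $5.6364
EOQ₁ = √(2×41,400×140/5.7200) = 1,423.58  (< 6,820, feasible at tier 1)
EOQ₂ = √(2×41,400×140/5.6364) = 1,434.10  (< 6,820 → use Q = 6,820 at tier-2 price)
TC(tier 1 (EOQ₁), Q≈1,423.6) = $1,084,542.86
TC(tier 2, Q≈6,820.0) = $1,080,737.98
Minimum at tier 2: $1,080,737.98

$1,080,737.98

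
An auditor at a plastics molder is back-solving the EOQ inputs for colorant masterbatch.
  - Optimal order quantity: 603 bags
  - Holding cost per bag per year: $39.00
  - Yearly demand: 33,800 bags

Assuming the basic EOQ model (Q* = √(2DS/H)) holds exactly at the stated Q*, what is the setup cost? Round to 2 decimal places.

Since Q* = (2DS/H)^½, squaring gives Q*²·H = 2DS.
S = Q²H / (2D) = 603² × 39 / (2 × 33,800) = 209.7744

$209.77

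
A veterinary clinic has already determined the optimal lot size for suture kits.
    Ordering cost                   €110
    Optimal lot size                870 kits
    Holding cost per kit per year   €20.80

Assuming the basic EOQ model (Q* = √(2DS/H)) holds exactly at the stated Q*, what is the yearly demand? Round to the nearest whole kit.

From Q* = √(2DS/H) ⇒ Q*² = 2DS/H.
D = Q²H / (2S) = 870² × 20.8 / (2 × 110) = 71,561.45

71,561 kits per year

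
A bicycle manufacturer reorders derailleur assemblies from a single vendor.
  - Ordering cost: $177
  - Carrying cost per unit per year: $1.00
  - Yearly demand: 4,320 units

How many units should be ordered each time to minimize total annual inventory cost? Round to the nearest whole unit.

1,237 units

EOQ = √(2DS/H) = √(2 × 4,320 × 177 / 1)
    = √(1,529,280.00) ≈ 1,236.64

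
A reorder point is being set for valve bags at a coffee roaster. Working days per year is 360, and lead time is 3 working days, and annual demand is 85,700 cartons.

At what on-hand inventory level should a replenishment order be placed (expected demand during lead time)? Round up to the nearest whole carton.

715 cartons

Daily demand d = 85,700 / 360 = 238.056 cartons/day
Demand during lead time = 238.056 × 3 = 714.17
Reorder point = 714.17 → round up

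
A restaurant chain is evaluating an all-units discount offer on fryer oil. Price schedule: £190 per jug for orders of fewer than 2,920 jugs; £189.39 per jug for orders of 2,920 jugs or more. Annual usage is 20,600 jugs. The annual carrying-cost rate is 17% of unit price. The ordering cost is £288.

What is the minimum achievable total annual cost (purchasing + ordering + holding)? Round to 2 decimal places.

£3,933,577.00

H₁ = 17%×£190 = £32.3000;  H₂ = 17%×£189.39 = £32.1963
EOQ₁ = √(2×20,600×288/32.3000) = 606.10  (< 2,920, feasible at tier 1)
EOQ₂ = √(2×20,600×288/32.1963) = 607.07  (< 2,920 → use Q = 2,920 at tier-2 price)
TC(tier 1 (EOQ₁), Q≈606.1) = £3,933,577.00
TC(tier 2, Q≈2,920.0) = £3,950,472.38
Minimum at tier 1 (EOQ₁): £3,933,577.00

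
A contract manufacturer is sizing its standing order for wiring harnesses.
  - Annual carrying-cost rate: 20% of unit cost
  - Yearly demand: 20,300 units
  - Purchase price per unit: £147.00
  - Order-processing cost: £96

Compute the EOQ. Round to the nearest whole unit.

Carrying cost H = £147 × 20% = £29.4000/unit/yr
Q* = √(2·D·S / H) = √(2·20,300·96 / 29.4) = √132,571.4 ≈ 364.10

364 units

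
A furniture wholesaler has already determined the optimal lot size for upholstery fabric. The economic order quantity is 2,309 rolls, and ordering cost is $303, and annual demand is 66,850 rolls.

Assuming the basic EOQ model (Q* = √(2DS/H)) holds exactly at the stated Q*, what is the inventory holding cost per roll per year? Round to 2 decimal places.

$7.60

From Q* = √(2DS/H) ⇒ Q*² = 2DS/H.
H = 2DS / Q² = 2 × 66,850 × 303 / 2,309² = 7.5985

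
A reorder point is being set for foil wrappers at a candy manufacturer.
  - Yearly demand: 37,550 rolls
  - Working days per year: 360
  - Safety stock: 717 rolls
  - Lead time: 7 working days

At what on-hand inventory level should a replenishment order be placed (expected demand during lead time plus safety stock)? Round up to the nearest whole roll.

1,448 rolls

Daily demand d = 37,550 / 360 = 104.306 rolls/day
Demand during lead time = 104.306 × 7 = 730.14
Reorder point = 730.14 + 717 = 1,447.14 → round up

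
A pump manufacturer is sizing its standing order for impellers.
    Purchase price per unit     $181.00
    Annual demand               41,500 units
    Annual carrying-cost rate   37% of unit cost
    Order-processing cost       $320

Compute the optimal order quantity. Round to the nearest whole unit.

630 units

Carrying cost H = $181 × 37% = $66.9700/unit/yr
Optimal lot size Q* = (2 × 41,500 × $320 / $66.97)^½ ≈ 629.76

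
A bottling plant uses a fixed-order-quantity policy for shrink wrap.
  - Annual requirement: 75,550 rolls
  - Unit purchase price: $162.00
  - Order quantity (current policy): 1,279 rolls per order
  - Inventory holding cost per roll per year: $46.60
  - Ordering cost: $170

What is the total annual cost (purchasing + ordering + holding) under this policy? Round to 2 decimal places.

Ordering: D/Q × S = 75,550/1,279 × $170 = $10,041.83
Holding:  Q/2 × H = 1,279/2 × $46.6 = $29,800.70
Purchase cost = D·C = 75,550 × 162 = $12,239,100.00
Total = $10,041.83 + $29,800.70 + $12,239,100.00 = $12,278,942.53

$12,278,942.53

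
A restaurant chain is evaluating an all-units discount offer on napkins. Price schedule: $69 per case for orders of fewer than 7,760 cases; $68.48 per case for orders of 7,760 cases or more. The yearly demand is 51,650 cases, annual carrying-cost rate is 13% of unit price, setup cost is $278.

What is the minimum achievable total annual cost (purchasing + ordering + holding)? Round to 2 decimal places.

$3,573,383.66

H₁ = 13%×$69 = $8.9700;  H₂ = 13%×$68.48 = $8.9024
EOQ₁ = √(2×51,650×278/8.9700) = 1,789.27  (< 7,760, feasible at tier 1)
EOQ₂ = √(2×51,650×278/8.9024) = 1,796.05  (< 7,760 → use Q = 7,760 at tier-2 price)
TC(tier 1 (EOQ₁), Q≈1,789.3) = $3,579,899.77
TC(tier 2, Q≈7,760.0) = $3,573,383.66
Minimum at tier 2: $3,573,383.66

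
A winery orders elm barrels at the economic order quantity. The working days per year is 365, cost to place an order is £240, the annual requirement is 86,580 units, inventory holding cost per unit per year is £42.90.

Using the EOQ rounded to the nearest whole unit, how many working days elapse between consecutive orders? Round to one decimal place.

2DS/H = 2·86,580·240/42.9 = 968,727.27
EOQ = √968,727.27 ≈ 984.24 → Q = 984 units
Cycle time = (working days × Q)/D = (365 × 984) / 86,580 = 4.148 days

4.1 days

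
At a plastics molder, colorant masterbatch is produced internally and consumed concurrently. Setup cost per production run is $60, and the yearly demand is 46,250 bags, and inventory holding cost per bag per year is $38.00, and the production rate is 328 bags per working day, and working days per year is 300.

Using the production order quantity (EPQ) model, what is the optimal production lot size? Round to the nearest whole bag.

525 bags

d = 46,250/300 = 154.1667 bags/day;  effective holding cost H(1 − d/p) = 38·(1 − 154.1667/328) = 20.13923
Q* = √(2DS / H_eff) = √(2·46,250·60 / 20.13923) ≈ 524.96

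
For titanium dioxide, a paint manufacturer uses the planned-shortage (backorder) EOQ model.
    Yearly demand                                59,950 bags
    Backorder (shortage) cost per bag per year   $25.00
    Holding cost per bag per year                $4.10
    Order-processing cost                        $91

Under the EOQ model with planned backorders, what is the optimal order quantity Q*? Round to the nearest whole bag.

1,760 bags

Q* = √(2DS/H) · √((H + b)/b)
   = √(2 × 59,950 × 91 / 4.1) · √((4.1 + 25) / 25)
   = 1,631.317 × 1.0789 ≈ 1,760.01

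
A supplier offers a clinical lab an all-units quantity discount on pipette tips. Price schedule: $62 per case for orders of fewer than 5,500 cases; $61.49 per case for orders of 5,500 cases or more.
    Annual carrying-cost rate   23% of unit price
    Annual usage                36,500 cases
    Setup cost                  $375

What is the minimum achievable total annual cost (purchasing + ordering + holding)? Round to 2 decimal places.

H₁ = 23%×$62 = $14.2600;  H₂ = 23%×$61.49 = $14.1427
EOQ₁ = √(2×36,500×375/14.2600) = 1,385.53  (< 5,500, feasible at tier 1)
EOQ₂ = √(2×36,500×375/14.1427) = 1,391.27  (< 5,500 → use Q = 5,500 at tier-2 price)
TC(tier 1 (EOQ₁), Q≈1,385.5) = $2,282,757.72
TC(tier 2, Q≈5,500.0) = $2,285,766.06
Minimum at tier 1 (EOQ₁): $2,282,757.72

$2,282,757.72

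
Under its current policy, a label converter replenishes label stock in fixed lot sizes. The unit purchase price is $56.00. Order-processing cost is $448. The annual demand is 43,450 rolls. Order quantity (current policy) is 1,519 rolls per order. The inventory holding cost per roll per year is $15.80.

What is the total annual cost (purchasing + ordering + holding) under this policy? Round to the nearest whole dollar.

$2,458,015

Annual ordering cost = (D/Q)·S = (43,450/1,519) × 448 = $12,814.75
Annual holding cost  = (Q/2)·H = (1,519/2) × 15.8 = $12,000.10
Purchase cost = D·C = 43,450 × 56 = $2,433,200.00
Total = $12,814.75 + $12,000.10 + $2,433,200.00 = $2,458,014.85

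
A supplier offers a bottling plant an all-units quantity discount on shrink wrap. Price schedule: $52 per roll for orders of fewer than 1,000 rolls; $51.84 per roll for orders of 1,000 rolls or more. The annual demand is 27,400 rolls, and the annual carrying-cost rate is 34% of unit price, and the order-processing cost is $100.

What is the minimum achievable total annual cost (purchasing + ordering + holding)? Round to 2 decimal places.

$1,431,968.80

H₁ = 34%×$52 = $17.6800;  H₂ = 34%×$51.84 = $17.6256
EOQ₁ = √(2×27,400×100/17.6800) = 556.74  (< 1,000, feasible at tier 1)
EOQ₂ = √(2×27,400×100/17.6256) = 557.59  (< 1,000 → use Q = 1,000 at tier-2 price)
TC(tier 1 (EOQ₁), Q≈556.7) = $1,434,643.09
TC(tier 2, Q≈1,000.0) = $1,431,968.80
Minimum at tier 2: $1,431,968.80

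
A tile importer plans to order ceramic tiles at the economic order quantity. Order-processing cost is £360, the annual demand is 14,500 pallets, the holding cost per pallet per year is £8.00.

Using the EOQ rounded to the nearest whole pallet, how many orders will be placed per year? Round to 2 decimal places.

12.70 orders per year

2DS/H = 2·14,500·360/8 = 1,305,000.00
EOQ = √1,305,000.00 ≈ 1,142.37 → Q = 1,142
N = D/Q = 14,500/1,142 ≈ 12.697 orders/yr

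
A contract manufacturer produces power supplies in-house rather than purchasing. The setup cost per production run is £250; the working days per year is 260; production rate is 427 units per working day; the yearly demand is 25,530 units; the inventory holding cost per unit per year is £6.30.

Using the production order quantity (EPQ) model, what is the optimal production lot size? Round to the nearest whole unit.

1,622 units

d = 25,530/260 = 98.1923 units/day;  effective holding cost H(1 − d/p) = 6.3·(1 − 98.1923/427) = 4.85126
Q* = √(2DS / H_eff) = √(2·25,530·250 / 4.85126) ≈ 1,622.12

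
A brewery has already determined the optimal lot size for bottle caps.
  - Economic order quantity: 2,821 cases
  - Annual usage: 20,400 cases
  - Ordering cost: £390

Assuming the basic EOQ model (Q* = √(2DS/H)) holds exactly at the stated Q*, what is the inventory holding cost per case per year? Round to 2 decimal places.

£2.00

From Q* = √(2DS/H) ⇒ Q*² = 2DS/H.
H = 2DS / Q² = 2 × 20,400 × 390 / 2,821² = 1.9995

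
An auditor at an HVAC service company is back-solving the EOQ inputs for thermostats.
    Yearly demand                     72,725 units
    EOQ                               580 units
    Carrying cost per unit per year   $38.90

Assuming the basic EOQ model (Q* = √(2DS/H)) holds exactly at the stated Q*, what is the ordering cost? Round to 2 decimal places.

EOQ relation: Q² = 2DS/H, so rearrange for the unknown.
S = Q²H / (2D) = 580² × 38.9 / (2 × 72,725) = 89.9688

$89.97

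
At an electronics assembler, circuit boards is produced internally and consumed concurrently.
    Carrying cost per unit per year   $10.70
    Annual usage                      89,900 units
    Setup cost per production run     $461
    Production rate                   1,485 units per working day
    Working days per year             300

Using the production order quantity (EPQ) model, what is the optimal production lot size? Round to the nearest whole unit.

3,115 units

Daily demand d = 89,900/300 = 299.667; p = 1485; 1 − d/p = 0.79820
EPQ = √(2DS / (H(1 − d/p)))
    = √(2 × 89,900 × 461 / (10.7 × 0.79820)) ≈ 3,115.28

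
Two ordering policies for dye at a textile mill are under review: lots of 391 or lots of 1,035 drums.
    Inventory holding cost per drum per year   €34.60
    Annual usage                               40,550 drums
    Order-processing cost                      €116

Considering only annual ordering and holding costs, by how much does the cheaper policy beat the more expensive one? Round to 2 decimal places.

TC(Q) = (D/Q)S + (Q/2)H
TC(391) = (40,550/391)×116 + (391/2)×34.6 = €18,794.48
TC(1,035) = (40,550/1,035)×116 + (1,035/2)×34.6 = €22,450.23
|ΔTC| = |€18,794.48 − €22,450.23| = €3,655.76

€3,655.76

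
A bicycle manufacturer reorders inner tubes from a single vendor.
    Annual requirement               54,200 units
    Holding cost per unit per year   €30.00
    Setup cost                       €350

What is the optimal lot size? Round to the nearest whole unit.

1,125 units

Optimal lot size Q* = (2 × 54,200 × €350 / €30)^½ ≈ 1,124.57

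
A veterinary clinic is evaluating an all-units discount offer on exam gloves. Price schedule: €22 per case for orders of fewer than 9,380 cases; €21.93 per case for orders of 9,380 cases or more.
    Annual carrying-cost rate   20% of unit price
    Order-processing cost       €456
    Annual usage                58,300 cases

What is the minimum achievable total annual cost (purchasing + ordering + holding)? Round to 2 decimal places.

€1,297,895.30

H₁ = 20%×€22 = €4.4000;  H₂ = 20%×€21.93 = €4.3860
EOQ₁ = √(2×58,300×456/4.4000) = 3,476.20  (< 9,380, feasible at tier 1)
EOQ₂ = √(2×58,300×456/4.3860) = 3,481.75  (< 9,380 → use Q = 9,380 at tier-2 price)
TC(tier 1 (EOQ₁), Q≈3,476.2) = €1,297,895.30
TC(tier 2, Q≈9,380.0) = €1,301,923.54
Minimum at tier 1 (EOQ₁): €1,297,895.30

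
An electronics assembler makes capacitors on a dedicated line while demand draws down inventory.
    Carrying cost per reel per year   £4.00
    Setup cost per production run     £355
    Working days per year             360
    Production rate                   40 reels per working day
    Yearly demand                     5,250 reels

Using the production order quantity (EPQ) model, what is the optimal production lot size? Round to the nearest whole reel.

1,211 reels

Daily demand d = 5,250/360 = 14.583; p = 40; 1 − d/p = 0.63542
EPQ = √(2DS / (H(1 − d/p)))
    = √(2 × 5,250 × 355 / (4 × 0.63542)) ≈ 1,211.02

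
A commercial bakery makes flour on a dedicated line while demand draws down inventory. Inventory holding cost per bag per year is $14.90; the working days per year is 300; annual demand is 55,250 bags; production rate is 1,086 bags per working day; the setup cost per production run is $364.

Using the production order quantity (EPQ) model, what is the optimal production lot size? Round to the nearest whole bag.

1,803 bags

d = 55,250/300 = 184.1667 bags/day;  effective holding cost H(1 − d/p) = 14.9·(1 − 184.1667/1086) = 12.37322
Q* = √(2DS / H_eff) = √(2·55,250·364 / 12.37322) ≈ 1,802.98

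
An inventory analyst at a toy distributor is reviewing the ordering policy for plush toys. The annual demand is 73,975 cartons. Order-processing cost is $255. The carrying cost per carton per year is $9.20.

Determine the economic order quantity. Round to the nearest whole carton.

2,025 cartons

Q* = √(2·D·S / H) = √(2·73,975·255 / 9.2) = √4,100,788.0 ≈ 2,025.04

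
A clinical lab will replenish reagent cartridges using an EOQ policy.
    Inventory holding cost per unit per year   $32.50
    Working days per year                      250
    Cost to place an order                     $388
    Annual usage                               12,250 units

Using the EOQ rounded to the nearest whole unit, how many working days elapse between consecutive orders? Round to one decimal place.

Q* = √(2·D·S / H) = √(2·12,250·388 / 32.5) = √292,492.3 ≈ 540.83 → Q = 541 units
T = Q/D × 250 days = 541/12,250 × 250 = 11.041 days

11.0 days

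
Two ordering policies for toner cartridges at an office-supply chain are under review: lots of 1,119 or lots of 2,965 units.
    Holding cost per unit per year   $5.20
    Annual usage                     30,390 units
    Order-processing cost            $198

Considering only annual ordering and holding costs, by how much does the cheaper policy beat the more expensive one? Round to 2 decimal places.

TC(Q) = (D/Q)S + (Q/2)H
TC(1,119) = (30,390/1,119)×198 + (1,119/2)×5.2 = $8,286.72
TC(2,965) = (30,390/2,965)×198 + (2,965/2)×5.2 = $9,738.42
Lots of 1,119 are cheaper by $1,451.70.

$1,451.70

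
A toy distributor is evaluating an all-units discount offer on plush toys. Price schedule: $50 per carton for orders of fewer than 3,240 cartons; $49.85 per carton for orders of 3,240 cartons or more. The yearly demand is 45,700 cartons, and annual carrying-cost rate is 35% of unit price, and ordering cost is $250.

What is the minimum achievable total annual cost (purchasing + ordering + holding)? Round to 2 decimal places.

$2,304,996.87

H₁ = 35%×$50 = $17.5000;  H₂ = 35%×$49.85 = $17.4475
EOQ₁ = √(2×45,700×250/17.5000) = 1,142.68  (< 3,240, feasible at tier 1)
EOQ₂ = √(2×45,700×250/17.4475) = 1,144.40  (< 3,240 → use Q = 3,240 at tier-2 price)
TC(tier 1 (EOQ₁), Q≈1,142.7) = $2,304,996.87
TC(tier 2, Q≈3,240.0) = $2,309,936.18
Minimum at tier 1 (EOQ₁): $2,304,996.87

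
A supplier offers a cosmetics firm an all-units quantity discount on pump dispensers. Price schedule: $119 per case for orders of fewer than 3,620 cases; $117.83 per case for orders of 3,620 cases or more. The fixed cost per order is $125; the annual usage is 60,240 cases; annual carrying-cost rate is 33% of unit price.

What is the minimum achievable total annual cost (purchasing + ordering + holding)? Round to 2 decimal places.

H₁ = 33%×$119 = $39.2700;  H₂ = 33%×$117.83 = $38.8839
EOQ₁ = √(2×60,240×125/39.2700) = 619.27  (< 3,620, feasible at tier 1)
EOQ₂ = √(2×60,240×125/38.8839) = 622.34  (< 3,620 → use Q = 3,620 at tier-2 price)
TC(tier 1 (EOQ₁), Q≈619.3) = $7,192,878.84
TC(tier 2, Q≈3,620.0) = $7,170,539.17
Minimum at tier 2: $7,170,539.17

$7,170,539.17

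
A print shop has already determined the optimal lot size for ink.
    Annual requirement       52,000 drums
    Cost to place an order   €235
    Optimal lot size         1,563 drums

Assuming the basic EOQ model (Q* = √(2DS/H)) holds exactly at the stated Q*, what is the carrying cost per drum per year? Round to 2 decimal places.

Since Q* = (2DS/H)^½, squaring gives Q*²·H = 2DS.
H = 2DS / Q² = 2 × 52,000 × 235 / 1,563² = 10.0042

€10.00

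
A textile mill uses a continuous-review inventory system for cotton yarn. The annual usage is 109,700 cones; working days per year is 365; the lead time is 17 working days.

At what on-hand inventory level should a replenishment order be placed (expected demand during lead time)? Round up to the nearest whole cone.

5,110 cones

Daily demand d = 109,700 / 365 = 300.548 cones/day
Demand during lead time = 300.548 × 17 = 5,109.32
Reorder point = 5,109.32 → round up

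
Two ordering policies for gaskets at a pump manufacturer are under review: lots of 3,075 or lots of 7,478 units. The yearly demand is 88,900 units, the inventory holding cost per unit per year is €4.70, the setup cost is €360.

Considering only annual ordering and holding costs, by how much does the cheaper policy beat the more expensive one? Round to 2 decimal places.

TC(Q) = (D/Q)S + (Q/2)H
TC(3,075) = (88,900/3,075)×360 + (3,075/2)×4.7 = €17,634.05
TC(7,478) = (88,900/7,478)×360 + (7,478/2)×4.7 = €21,853.05
|ΔTC| = |€17,634.05 − €21,853.05| = €4,219.00

€4,219.00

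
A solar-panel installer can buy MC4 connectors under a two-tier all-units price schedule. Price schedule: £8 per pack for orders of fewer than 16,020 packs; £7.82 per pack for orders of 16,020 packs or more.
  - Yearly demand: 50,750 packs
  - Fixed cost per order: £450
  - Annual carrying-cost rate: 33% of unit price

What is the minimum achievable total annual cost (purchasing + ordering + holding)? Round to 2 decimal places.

H₁ = 33%×£8 = £2.6400;  H₂ = 33%×£7.82 = £2.5806
EOQ₁ = √(2×50,750×450/2.6400) = 4,159.46  (< 16,020, feasible at tier 1)
EOQ₂ = √(2×50,750×450/2.5806) = 4,207.06  (< 16,020 → use Q = 16,020 at tier-2 price)
TC(tier 1 (EOQ₁), Q≈4,159.5) = £416,980.98
TC(tier 2, Q≈16,020.0) = £418,961.17
Minimum at tier 1 (EOQ₁): £416,980.98

£416,980.98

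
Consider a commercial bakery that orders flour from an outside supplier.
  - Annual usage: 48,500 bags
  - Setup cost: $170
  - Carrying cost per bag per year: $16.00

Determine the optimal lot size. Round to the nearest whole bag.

1,015 bags

EOQ = √(2DS/H) = √(2 × 48,500 × 170 / 16)
    = √(1,030,625.00) ≈ 1,015.20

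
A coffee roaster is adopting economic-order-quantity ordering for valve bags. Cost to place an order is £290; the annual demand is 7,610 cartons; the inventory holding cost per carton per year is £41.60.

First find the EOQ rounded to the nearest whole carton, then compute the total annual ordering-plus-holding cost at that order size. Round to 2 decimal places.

£13,550.43

Q* = √(2·D·S / H) = √(2·7,610·290 / 41.6) = √106,101.0 ≈ 325.73 → Q = 326 cartons
Orders/yr = 7,610/326 = 23.344; ordering cost = 23.344 × £290 = £6,769.63
Average inventory = 326/2 = 163; holding cost = 163 × £41.6 = £6,780.80
Total = £6,769.63 + £6,780.80 = £13,550.43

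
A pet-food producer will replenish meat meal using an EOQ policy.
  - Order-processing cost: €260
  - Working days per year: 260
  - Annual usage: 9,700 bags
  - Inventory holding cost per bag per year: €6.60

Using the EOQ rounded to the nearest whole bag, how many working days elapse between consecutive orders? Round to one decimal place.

23.4 days

2DS/H = 2·9,700·260/6.6 = 764,242.42
EOQ = √764,242.42 ≈ 874.21 → Q = 874 bags
Cycle time = (working days × Q)/D = (260 × 874) / 9,700 = 23.427 days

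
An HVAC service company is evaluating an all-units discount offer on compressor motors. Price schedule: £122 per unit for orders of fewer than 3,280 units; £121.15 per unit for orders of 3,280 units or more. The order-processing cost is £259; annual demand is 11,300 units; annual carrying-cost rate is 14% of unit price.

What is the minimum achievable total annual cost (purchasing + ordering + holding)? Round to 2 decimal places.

H₁ = 14%×£122 = £17.0800;  H₂ = 14%×£121.15 = £16.9610
EOQ₁ = √(2×11,300×259/17.0800) = 585.41  (< 3,280, feasible at tier 1)
EOQ₂ = √(2×11,300×259/16.9610) = 587.46  (< 3,280 → use Q = 3,280 at tier-2 price)
TC(tier 1 (EOQ₁), Q≈585.4) = £1,388,598.80
TC(tier 2, Q≈3,280.0) = £1,397,703.33
Minimum at tier 1 (EOQ₁): £1,388,598.80

£1,388,598.80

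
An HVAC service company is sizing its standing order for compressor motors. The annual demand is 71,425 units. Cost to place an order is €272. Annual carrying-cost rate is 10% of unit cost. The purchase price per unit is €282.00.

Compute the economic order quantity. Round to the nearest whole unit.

H = i·C = 0.1 × €282 = €28.2000 per unit-year
Q* = √(2·D·S / H) = √(2·71,425·272 / 28.2) = √1,377,844.0 ≈ 1,173.82

1,174 units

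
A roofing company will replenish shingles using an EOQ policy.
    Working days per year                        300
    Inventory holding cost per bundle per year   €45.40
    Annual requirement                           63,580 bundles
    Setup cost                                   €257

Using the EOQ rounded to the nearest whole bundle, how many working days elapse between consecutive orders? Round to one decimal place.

2DS/H = 2·63,580·257/45.4 = 719,826.43
EOQ = √719,826.43 ≈ 848.43 → Q = 848 bundles
Cycle time = (working days × Q)/D = (300 × 848) / 63,580 = 4.001 days

4.0 days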